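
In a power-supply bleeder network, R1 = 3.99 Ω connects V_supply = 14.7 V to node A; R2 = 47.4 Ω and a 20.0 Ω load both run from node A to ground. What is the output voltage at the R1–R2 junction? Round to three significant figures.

V_out ≈ 11.5 V

R2 ‖ R_L = (47.4 × 20.0)/(47.4 + 20.0) = 14.07 Ω.
Then V_out = V_supply · R2'/(R1 + R2') = 14.7 × 14.07/18.06 = 11.45 V.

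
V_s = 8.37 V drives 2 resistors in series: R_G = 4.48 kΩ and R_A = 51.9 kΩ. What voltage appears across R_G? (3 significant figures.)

ΣR = 4.48 + 51.9 = 56.38 kΩ.
V = V_s · R/ΣR = 8.37 × 0.07946 = 0.6651 V.

V ≈ 0.665 V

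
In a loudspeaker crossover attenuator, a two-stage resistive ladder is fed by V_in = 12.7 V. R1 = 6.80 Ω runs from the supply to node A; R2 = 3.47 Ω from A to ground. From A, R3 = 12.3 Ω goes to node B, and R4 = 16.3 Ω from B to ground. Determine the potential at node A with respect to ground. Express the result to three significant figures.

Node A sees R2 in parallel with the series input of stage 2, R3 + R4 = 28.60 Ω.
Effective lower resistance at A: R2 ‖ 28.60 = 3.095 Ω.
V_A = 12.7 × 3.095/(6.80 + 3.095) = 3.972 V.

V_A ≈ 3.97 V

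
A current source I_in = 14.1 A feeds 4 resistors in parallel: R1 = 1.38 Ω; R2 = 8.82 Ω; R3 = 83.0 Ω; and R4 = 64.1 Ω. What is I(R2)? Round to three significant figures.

Conductances: ΣG = 1/1.38 + 1/8.82 + 1/83.0 + 1/64.1 = 0.8657 (1/Ω).
Current divider: I(R2) = I_in · G_k/ΣG = 14.1 × (0.1134/0.8657) = 14.1 × 0.1310 = 1.847 A.

I ≈ 1.85 A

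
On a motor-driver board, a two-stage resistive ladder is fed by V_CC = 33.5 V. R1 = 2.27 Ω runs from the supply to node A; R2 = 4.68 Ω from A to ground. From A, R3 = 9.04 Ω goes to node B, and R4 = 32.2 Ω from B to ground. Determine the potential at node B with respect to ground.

V_B ≈ 17.0 V

Looking into the second stage from A: R3 + R4 = 41.24 Ω appears in parallel with R2.
Effective lower resistance at A: R2 ‖ 41.24 = 4.203 Ω.
First divider: V_A = V_CC · 4.203/(2.27 + 4.203) = 21.75 V.
Then the unloaded second divider: V_B = V_A × R4/(R3+R4) = 21.75 × 0.7808 = 16.98 V.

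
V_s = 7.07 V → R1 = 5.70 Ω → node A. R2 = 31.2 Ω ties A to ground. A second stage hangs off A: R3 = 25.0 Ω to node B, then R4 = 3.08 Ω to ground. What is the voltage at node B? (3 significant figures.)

Node A sees R2 in parallel with the series input of stage 2, R3 + R4 = 28.08 Ω.
Effective lower resistance at A: R2 ‖ 28.08 = 14.78 Ω.
So V_A = 7.07 × 0.7217 = 5.102 V.
Then the unloaded second divider: V_B = V_A × R4/(R3+R4) = 5.102 × 0.1097 = 0.5596 V.

V_B ≈ 0.560 V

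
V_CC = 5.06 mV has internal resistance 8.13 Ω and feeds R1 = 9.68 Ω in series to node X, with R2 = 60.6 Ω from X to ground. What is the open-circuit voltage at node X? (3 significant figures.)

V_th ≈ 3.91 mV

R1' = 8.13 + 9.68 = 17.81 Ω (source resistance + R1).
Open-circuit (no load on X): V_th = V_CC · R2/(R1' + R2) = 5.06 × 60.6/(17.81 + 60.6) = 3.911 mV.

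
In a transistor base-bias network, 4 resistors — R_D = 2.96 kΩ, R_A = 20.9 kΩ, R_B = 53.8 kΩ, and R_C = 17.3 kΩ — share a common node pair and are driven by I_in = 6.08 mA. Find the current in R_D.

I ≈ 4.45 mA

ΣG = 1/2.96 + 1/20.9 + 1/53.8 + 1/17.3 = 0.4621.
R_D takes the fraction G_k/ΣG = 0.3378/0.4621 = 0.7311, so I = 6.08 × 0.7311 = 4.445 mA.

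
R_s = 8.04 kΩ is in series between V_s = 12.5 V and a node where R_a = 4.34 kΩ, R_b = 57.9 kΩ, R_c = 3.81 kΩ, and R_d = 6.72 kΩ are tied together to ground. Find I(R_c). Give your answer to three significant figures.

I ≈ 0.521 mA

Parallel bank: R_p = 1/(1/4.34 + 1/57.9 + 1/3.81 + 1/6.72) = 1.518 kΩ.
V_A by voltage divider: V_A = 12.5 × 1.518/(8.04 + 1.518) = 1.985 V.
Branch current I = V_A/R_c = 1.985/3.81 = 0.5209 mA.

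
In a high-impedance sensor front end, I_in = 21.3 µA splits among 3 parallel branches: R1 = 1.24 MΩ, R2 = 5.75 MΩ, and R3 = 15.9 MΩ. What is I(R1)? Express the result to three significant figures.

I ≈ 16.5 µA

Total conductance ΣG = 1/1.24 + 1/5.75 + 1/15.9 = 1.043 (units of 1/MΩ).
By the current-divider rule, I = I_in · G_k/ΣG = 21.3 × 0.7730 = 16.47 µA.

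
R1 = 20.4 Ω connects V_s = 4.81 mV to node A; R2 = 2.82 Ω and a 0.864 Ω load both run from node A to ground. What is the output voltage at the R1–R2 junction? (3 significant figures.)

R2 ‖ R_L = (2.82 × 0.864)/(2.82 + 0.864) = 0.6614 Ω.
Voltage divider with the loaded lower leg: V_out = 4.81 × 0.6614/(20.4 + 0.6614) = 4.81 × 0.03140 = 0.1510 mV.
(Unloaded it would be 0.584 mV; the load pulls it down.)

V_out ≈ 0.151 mV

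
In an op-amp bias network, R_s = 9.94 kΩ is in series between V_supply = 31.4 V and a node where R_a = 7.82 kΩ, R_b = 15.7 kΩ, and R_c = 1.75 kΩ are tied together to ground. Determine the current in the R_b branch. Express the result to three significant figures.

Equivalent of the parallel group: R_p = 1.311 kΩ.
V_A by voltage divider: V_A = 31.4 × 1.311/(9.94 + 1.311) = 3.658 V.
I(R_b) = V_A / R_b = 3.658/15.7 = 0.2330 mA.

I ≈ 0.233 mA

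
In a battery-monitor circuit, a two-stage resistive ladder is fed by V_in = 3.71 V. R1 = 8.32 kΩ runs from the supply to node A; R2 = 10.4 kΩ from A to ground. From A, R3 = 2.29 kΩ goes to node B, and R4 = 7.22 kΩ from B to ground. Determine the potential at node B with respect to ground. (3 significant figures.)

Looking into the second stage from A: R3 + R4 = 9.510 kΩ appears in parallel with R2.
Effective lower resistance at A: R2 ‖ 9.510 = 4.968 kΩ.
V_A = 3.71 × 4.968/(8.32 + 4.968) = 1.387 V.
V_B = V_A × 0.7592 = 1.053 V.

V_B ≈ 1.05 V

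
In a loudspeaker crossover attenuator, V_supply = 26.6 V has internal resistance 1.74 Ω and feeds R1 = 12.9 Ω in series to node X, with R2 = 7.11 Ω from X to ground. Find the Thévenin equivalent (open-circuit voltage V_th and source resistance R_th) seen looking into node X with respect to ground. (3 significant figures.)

R1' = 1.74 + 12.9 = 14.64 Ω (source resistance + R1).
With X open, the divider is unloaded: V_th = 26.6 × 7.11/21.75 = 8.695 V.
Zeroing V_supply shorts the top of R1' to ground, so R_th = R1' ‖ R2 = 4.786 Ω.

V_th ≈ 8.70 V, R_th ≈ 4.79 Ω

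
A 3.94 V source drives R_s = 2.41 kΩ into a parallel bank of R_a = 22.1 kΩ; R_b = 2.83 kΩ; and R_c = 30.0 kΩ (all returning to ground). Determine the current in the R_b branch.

Combine the parallel branches: R_p = (1/22.1 + 1/2.83 + 1/30.0)⁻¹ = 2.315 kΩ.
Node voltage V_A = V_DC · R_p/(R_s + R_p) = 3.94 × 0.4900 = 1.930 V.
Branch current I = V_A/R_b = 1.930/2.83 = 0.6821 mA.

I ≈ 0.682 mA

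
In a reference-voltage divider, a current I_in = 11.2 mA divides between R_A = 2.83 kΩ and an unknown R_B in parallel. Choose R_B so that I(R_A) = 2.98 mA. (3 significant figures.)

R_B ≈ 1.03 kΩ

The fraction through R_A equals R_B/(R_A+R_B).
With f = 0.2661, R_B = R_A · f/(1−f) = 2.83 × 0.3625 = 1.026 kΩ.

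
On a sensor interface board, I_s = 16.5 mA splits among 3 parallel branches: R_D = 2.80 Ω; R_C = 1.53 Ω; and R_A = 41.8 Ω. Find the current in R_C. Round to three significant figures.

I ≈ 10.4 mA

Conductances: ΣG = 1/2.80 + 1/1.53 + 1/41.8 = 1.035 (1/Ω).
By the current-divider rule, I = I_s · G_k/ΣG = 16.5 × 0.6317 = 10.42 mA.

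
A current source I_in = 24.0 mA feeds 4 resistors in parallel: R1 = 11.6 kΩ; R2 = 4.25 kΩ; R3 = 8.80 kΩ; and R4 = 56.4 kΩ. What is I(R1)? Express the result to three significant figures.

I ≈ 4.57 mA

Conductances: ΣG = 1/11.6 + 1/4.25 + 1/8.80 + 1/56.4 = 0.4529 (1/kΩ).
By the current-divider rule, I = I_in · G_k/ΣG = 24.0 × 0.1904 = 4.569 mA.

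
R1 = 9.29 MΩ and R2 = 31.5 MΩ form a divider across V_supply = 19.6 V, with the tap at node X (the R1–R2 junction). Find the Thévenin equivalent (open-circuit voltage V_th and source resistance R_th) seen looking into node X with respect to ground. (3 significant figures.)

V_th ≈ 15.1 V, R_th ≈ 7.17 MΩ

With X open, the divider is unloaded: V_th = 19.6 × 31.5/40.79 = 15.14 V.
With V_supply suppressed (replaced by a short), R_th = R1 ‖ R2 = (9.290 × 31.5)/(9.290 + 31.5) = 7.174 MΩ.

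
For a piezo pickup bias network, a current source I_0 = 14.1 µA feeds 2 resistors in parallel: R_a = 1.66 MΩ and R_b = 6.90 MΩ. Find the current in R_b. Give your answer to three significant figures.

I ≈ 2.73 µA

With just two branches, the current splits inversely with resistance.
I(R_b) = 14.1 × 1.66/(1.66 + 6.90) = 14.1 × 0.1939 = 2.734 µA.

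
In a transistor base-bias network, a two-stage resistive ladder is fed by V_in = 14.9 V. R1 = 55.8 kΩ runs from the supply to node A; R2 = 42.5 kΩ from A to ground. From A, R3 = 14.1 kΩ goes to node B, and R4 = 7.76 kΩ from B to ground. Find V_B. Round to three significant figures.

V_B ≈ 1.09 V

Node A sees R2 in parallel with the series input of stage 2, R3 + R4 = 21.86 kΩ.
Effective lower resistance at A: R2 ‖ 21.86 = 14.44 kΩ.
First divider: V_A = V_in · 14.44/(55.8 + 14.44) = 3.062 V.
V_B = V_A × 0.3550 = 1.087 V.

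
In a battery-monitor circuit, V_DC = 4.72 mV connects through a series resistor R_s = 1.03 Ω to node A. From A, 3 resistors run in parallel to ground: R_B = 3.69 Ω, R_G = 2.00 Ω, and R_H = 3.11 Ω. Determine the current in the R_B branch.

I ≈ 0.602 mA

Combine the parallel branches: R_p = (1/3.69 + 1/2.00 + 1/3.11)⁻¹ = 0.9153 Ω.
V_A by voltage divider: V_A = 4.72 × 0.9153/(1.03 + 0.9153) = 2.221 mV.
I(R_B) = V_A / R_B = 2.221/3.69 = 0.6019 mA.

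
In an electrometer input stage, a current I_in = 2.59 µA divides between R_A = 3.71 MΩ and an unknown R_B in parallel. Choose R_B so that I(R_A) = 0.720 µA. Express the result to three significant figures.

R_B ≈ 1.43 MΩ

In a two-way split, I_A/I_in = R_B/(R_A + R_B).
0.720/2.59 = R_B/(R_A + R_B) → R_B = R_A · (0.2780)/(1 − 0.2780) = 3.71 × 0.3850 = 1.428 MΩ.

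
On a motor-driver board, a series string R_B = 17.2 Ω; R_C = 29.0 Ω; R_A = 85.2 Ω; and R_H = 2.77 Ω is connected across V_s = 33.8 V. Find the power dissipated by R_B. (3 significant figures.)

ΣR = 134.2 Ω → I = 33.8/134.2 = 0.2519 A.
V(R_B) = I·R = 4.333 V; P = V·I = 4.333 × 0.2519 = 1.092 W.

P ≈ 1.09 W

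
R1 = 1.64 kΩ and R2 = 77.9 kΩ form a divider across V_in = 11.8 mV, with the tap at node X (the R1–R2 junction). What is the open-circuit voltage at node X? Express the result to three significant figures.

With X open, the divider is unloaded: V_th = 11.8 × 77.9/79.54 = 11.56 mV.

V_th ≈ 11.6 mV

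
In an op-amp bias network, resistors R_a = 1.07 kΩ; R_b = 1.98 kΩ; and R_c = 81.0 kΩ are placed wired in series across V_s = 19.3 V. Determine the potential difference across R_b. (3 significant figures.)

Series total: ΣR = 1.07 + 1.98 + 81.0 = 84.05 kΩ.
Voltage divider: V = V_s · (1.980 / 84.05) = 19.3 × 0.02356 = 0.4547 V.

V ≈ 0.455 V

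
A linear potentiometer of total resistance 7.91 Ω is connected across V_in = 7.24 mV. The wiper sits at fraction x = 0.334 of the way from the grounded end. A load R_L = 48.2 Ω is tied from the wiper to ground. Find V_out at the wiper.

Lower segment x·R_p = 2.642 Ω; upper segment (1−x)·R_p = 5.268 Ω.
(x·R_p) ‖ R_L = 2.505 Ω.
V_out = 7.24 × 2.505/(5.268 + 2.505) = 2.333 mV.
(Unloaded: V_out = x·V_in = 2.42 mV.)

V_out ≈ 2.33 mV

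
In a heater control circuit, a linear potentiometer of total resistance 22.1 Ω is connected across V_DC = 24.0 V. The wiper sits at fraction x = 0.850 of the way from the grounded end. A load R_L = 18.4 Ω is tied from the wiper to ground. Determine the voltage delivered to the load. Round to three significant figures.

Lower segment x·R_p = 18.79 Ω; upper segment (1−x)·R_p = 3.315 Ω.
Lower segment in parallel with the load: 18.79 ‖ 18.4 = 9.295 Ω.
Loaded-divider output: V_out = 24.0 × 0.7371 = 17.69 V.

V_out ≈ 17.7 V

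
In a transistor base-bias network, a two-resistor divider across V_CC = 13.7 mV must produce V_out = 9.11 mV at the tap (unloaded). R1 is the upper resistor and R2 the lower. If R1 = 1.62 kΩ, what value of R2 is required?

R2 ≈ 3.22 kΩ

V_out/V_CC = R2/(R1+R2) = 0.6650.
R2 = R1 · 0.6650/(1 − 0.6650) = 3.215 kΩ.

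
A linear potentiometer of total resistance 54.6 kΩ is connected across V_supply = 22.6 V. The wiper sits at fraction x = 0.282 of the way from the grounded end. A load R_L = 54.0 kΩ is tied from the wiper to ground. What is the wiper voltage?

V_out ≈ 5.29 V

The pot divides into 39.20 kΩ above the wiper and 15.40 kΩ below.
R_L loads the lower segment: effective lower R = 11.98 kΩ.
V_out = 22.6 × 11.98/(39.20 + 11.98) = 5.290 V.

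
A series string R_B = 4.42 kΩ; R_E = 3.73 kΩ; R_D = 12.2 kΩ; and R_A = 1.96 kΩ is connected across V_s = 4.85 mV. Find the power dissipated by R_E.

P ≈ 0.176 nW

The common current is I = 4.85/22.31 = 0.2174 µA.
P = I²R = 0.04726 × 3.73 = 0.1763 nW.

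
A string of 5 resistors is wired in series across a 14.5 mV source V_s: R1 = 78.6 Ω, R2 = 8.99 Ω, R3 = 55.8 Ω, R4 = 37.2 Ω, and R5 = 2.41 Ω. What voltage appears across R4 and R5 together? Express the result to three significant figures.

V ≈ 3.14 mV

ΣR = 78.6 + 8.99 + 55.8 + 37.2 + 2.41 = 183.0 Ω.
R_{R4..R5} = 37.2 + 2.41 = 39.61 Ω.
By the voltage-divider rule, V = 14.5 × 39.61/183.0 = 3.138 mV.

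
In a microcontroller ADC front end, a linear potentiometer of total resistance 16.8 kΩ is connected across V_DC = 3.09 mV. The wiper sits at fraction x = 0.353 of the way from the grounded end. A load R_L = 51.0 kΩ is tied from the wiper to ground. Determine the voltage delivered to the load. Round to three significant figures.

V_out ≈ 1.01 mV

The pot divides into 10.87 kΩ above the wiper and 5.930 kΩ below.
(x·R_p) ‖ R_L = 5.313 kΩ.
Loaded-divider output: V_out = 3.09 × 0.3283 = 1.014 mV.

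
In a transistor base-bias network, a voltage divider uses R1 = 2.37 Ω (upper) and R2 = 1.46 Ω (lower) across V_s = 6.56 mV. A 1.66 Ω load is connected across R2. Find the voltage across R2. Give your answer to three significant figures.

First combine the lower leg with the load: R2 ‖ R_L = 0.7768 Ω.
Voltage divider with the loaded lower leg: V_out = 6.56 × 0.7768/(2.37 + 0.7768) = 6.56 × 0.2469 = 1.619 mV.
(Unloaded it would be 2.50 mV; the load pulls it down.)

V_out ≈ 1.62 mV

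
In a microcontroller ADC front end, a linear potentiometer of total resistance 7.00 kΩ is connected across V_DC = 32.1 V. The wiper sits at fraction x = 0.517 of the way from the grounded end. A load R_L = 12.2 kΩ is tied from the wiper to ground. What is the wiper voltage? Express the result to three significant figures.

Lower segment x·R_p = 3.619 kΩ; upper segment (1−x)·R_p = 3.381 kΩ.
R_L loads the lower segment: effective lower R = 2.791 kΩ.
Loaded-divider output: V_out = 32.1 × 0.4522 = 14.52 V.

V_out ≈ 14.5 V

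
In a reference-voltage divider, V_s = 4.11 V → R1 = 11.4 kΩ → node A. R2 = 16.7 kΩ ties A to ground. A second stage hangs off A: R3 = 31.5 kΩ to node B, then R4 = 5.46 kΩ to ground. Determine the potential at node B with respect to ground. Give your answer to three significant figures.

V_B ≈ 0.305 V

Node A sees R2 in parallel with the series input of stage 2, R3 + R4 = 36.96 kΩ.
Effective lower resistance at A: R2 ‖ 36.96 = 11.50 kΩ.
V_A = 4.11 × 11.50/(11.4 + 11.50) = 2.064 V.
Stage 2 is unloaded, so V_B = V_A · R4/(R3+R4) = 2.064 × 5.46/36.96 = 0.3049 V.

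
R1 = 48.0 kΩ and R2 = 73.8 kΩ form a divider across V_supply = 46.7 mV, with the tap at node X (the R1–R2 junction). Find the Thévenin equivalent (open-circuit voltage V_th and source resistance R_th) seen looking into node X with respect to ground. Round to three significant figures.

V_th ≈ 28.3 mV, R_th ≈ 29.1 kΩ

V_th is the unloaded tap voltage: V_supply · R2/(R1+R2) = 46.7 × 0.6059 = 28.30 mV.
Looking into X with the source shorted: R_th = R1·R2/(R1+R2) = 48.00 × 73.8/121.8 = 29.08 kΩ.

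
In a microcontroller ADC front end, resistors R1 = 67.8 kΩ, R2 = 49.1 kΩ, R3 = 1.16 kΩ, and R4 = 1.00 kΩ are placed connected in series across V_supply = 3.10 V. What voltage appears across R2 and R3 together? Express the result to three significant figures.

Series total: ΣR = 67.8 + 49.1 + 1.16 + 1.00 = 119.1 kΩ.
R_{R2..R3} = 49.1 + 1.16 = 50.26 kΩ.
By the voltage-divider rule, V = 3.10 × 50.26/119.1 = 1.309 V.

V ≈ 1.31 V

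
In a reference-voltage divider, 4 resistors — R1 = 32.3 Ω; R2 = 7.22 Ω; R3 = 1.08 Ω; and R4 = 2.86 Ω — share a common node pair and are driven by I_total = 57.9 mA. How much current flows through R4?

ΣG = 1/32.3 + 1/7.22 + 1/1.08 + 1/2.86 = 1.445.
Current divider: I(R4) = I_total · G_k/ΣG = 57.9 × (0.3497/1.445) = 57.9 × 0.2420 = 14.01 mA.

I ≈ 14.0 mA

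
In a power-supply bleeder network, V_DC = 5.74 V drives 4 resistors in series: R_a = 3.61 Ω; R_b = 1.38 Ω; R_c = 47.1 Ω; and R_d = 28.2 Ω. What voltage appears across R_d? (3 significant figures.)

Total series resistance ΣR = 3.61 + 1.38 + 47.1 + 28.2 = 80.29 Ω.
V = V_DC · R/ΣR = 5.74 × 0.3512 = 2.016 V.

V ≈ 2.02 V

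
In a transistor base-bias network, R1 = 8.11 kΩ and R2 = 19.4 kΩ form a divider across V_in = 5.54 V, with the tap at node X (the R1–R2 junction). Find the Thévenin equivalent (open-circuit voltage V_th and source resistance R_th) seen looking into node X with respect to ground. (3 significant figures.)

V_th ≈ 3.91 V, R_th ≈ 5.72 kΩ

V_th is the unloaded tap voltage: V_in · R2/(R1+R2) = 5.54 × 0.7052 = 3.907 V.
Looking into X with the source shorted: R_th = R1·R2/(R1+R2) = 8.110 × 19.4/27.51 = 5.719 kΩ.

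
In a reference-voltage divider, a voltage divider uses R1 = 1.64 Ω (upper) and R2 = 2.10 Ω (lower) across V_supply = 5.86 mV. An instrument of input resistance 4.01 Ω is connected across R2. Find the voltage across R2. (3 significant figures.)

V_out ≈ 2.68 mV

The load sits in parallel with R2, giving an effective lower resistance R2' = R2·R_L/(R2+R_L) = 1.378 Ω.
Now apply the divider: V_out = 5.86 × 0.4566 = 2.676 mV.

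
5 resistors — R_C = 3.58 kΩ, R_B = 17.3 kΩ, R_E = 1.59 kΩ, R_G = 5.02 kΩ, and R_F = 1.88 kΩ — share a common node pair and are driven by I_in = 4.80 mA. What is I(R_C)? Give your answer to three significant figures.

I ≈ 0.790 mA

Conductances: ΣG = 1/3.58 + 1/17.3 + 1/1.59 + 1/5.02 + 1/1.88 = 1.697 (1/kΩ).
Current divider: I(R_C) = I_in · G_k/ΣG = 4.80 × (0.2793/1.697) = 4.80 × 0.1646 = 0.7900 mA.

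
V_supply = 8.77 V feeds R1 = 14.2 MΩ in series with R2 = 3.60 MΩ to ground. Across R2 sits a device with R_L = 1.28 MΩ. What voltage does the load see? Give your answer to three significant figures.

R2 ‖ R_L = (3.60 × 1.28)/(3.60 + 1.28) = 0.9443 MΩ.
Now apply the divider: V_out = 8.77 × 0.06235 = 0.5468 V.

V_out ≈ 0.547 V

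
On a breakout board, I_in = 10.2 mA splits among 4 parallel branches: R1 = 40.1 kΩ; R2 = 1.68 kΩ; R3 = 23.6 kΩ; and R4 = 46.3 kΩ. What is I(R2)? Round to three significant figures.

I ≈ 8.87 mA

Conductances: ΣG = 1/40.1 + 1/1.68 + 1/23.6 + 1/46.3 = 0.6841 (1/kΩ).
R2 takes the fraction G_k/ΣG = 0.5952/0.6841 = 0.8700, so I = 10.2 × 0.8700 = 8.874 mA.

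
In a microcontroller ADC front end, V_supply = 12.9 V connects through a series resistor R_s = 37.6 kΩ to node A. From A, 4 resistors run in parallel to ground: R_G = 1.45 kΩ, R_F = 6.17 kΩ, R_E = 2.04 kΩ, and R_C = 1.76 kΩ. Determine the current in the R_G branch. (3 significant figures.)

I ≈ 0.122 mA

Combine the parallel branches: R_p = (1/1.45 + 1/6.17 + 1/2.04 + 1/1.76)⁻¹ = 0.5235 kΩ.
V_A = 12.9 × 0.5235/38.12 = 0.1771 V.
I(R_G) = V_A / R_G = 0.1771/1.45 = 0.1222 mA.
(Equivalently: I_total = 0.3384 mA, then current-divider fraction G_k/ΣG = 0.3611.)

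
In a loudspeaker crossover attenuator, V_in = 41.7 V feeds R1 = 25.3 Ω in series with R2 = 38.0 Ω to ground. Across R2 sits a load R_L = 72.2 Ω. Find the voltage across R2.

First combine the lower leg with the load: R2 ‖ R_L = 24.90 Ω.
Then V_out = V_in · R2'/(R1 + R2') = 41.7 × 24.90/50.20 = 20.68 V.

V_out ≈ 20.7 V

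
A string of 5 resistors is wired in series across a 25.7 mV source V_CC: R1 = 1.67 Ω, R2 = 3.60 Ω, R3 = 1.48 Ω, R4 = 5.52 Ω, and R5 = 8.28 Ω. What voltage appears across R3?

V ≈ 1.85 mV

ΣR = 1.67 + 3.60 + 1.48 + 5.52 + 8.28 = 20.55 Ω.
Voltage divider: V = V_CC · (1.480 / 20.55) = 25.7 × 0.07202 = 1.851 mV.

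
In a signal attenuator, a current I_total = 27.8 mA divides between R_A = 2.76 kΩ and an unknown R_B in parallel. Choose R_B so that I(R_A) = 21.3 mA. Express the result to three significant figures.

In a two-way split, I_A/I_total = R_B/(R_A + R_B).
21.3/27.8 = R_B/(R_A + R_B) → R_B = R_A · (0.7662)/(1 − 0.7662) = 2.76 × 3.277 = 9.044 kΩ.

R_B ≈ 9.04 kΩ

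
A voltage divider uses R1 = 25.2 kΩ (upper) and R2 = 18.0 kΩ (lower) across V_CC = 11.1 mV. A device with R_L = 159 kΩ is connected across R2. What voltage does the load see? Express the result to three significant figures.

V_out ≈ 4.34 mV

First combine the lower leg with the load: R2 ‖ R_L = 16.17 kΩ.
Voltage divider with the loaded lower leg: V_out = 11.1 × 16.17/(25.2 + 16.17) = 11.1 × 0.3909 = 4.338 mV.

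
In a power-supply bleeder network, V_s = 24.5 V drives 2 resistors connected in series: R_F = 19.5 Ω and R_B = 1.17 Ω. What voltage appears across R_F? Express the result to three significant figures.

V ≈ 23.1 V

Total series resistance ΣR = 19.5 + 1.17 = 20.67 Ω.
By the voltage-divider rule, V = 24.5 × 19.50/20.67 = 23.11 V.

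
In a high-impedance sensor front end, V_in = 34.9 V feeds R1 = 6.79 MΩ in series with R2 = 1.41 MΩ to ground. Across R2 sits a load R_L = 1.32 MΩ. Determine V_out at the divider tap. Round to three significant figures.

V_out ≈ 3.18 V

R2 ‖ R_L = (1.41 × 1.32)/(1.41 + 1.32) = 0.6818 MΩ.
Voltage divider with the loaded lower leg: V_out = 34.9 × 0.6818/(6.79 + 0.6818) = 34.9 × 0.09124 = 3.184 V.
(Unloaded it would be 6.00 V; the load pulls it down.)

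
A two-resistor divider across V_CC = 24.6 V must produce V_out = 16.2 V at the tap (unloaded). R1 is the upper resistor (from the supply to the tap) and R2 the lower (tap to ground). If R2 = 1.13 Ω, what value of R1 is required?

V_out/V_CC = R2/(R1+R2) = 0.6585.
So R1 = R2 · (V_CC/V_out − 1) = 1.13 × (24.6/16.2 − 1) = 1.13 × 0.5185 = 0.5859 Ω.

R1 ≈ 0.586 Ω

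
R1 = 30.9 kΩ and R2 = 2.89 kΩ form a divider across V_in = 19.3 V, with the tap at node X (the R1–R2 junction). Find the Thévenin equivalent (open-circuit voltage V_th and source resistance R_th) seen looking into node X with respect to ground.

V_th ≈ 1.65 V, R_th ≈ 2.64 kΩ

Open-circuit (no load on X): V_th = V_in · R2/(R1 + R2) = 19.3 × 2.89/(30.90 + 2.89) = 1.651 V.
Zeroing V_in shorts the top of R1 to ground, so R_th = R1 ‖ R2 = 2.643 kΩ.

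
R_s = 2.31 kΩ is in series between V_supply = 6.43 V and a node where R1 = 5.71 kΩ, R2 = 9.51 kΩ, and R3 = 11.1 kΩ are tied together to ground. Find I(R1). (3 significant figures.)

I ≈ 0.607 mA

Equivalent of the parallel group: R_p = 2.700 kΩ.
V_A by voltage divider: V_A = 6.43 × 2.700/(2.31 + 2.700) = 3.465 V.
I(R1) = V_A / R1 = 3.465/5.71 = 0.6069 mA.
(Check via current divider: I_total = 1.283 mA; share G_k/ΣG = 0.4729 → same result.)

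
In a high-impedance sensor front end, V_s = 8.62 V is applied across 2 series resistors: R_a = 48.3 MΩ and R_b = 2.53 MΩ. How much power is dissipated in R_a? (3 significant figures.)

ΣR = 50.83 MΩ → I = 8.62/50.83 = 0.1696 µA.
P(R_a) = I²·R_a = (0.1696)² × 48.3 = 1.389 µW.

P ≈ 1.39 µW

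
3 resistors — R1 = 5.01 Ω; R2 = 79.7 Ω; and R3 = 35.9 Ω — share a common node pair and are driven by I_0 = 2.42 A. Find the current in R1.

Conductances: ΣG = 1/5.01 + 1/79.7 + 1/35.9 = 0.2400 (1/Ω).
Current divider: I(R1) = I_0 · G_k/ΣG = 2.42 × (0.1996/0.2400) = 2.42 × 0.8317 = 2.013 A.

I ≈ 2.01 A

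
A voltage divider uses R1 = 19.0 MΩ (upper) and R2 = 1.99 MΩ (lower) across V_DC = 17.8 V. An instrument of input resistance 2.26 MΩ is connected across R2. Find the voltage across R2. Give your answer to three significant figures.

R2 ‖ R_L = (1.99 × 2.26)/(1.99 + 2.26) = 1.058 MΩ.
Then V_out = V_DC · R2'/(R1 + R2') = 17.8 × 1.058/20.06 = 0.9391 V.

V_out ≈ 0.939 V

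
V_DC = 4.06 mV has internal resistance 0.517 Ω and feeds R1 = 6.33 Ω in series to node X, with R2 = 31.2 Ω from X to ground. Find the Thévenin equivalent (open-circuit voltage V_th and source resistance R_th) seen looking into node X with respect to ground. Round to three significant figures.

R1' = 0.517 + 6.33 = 6.847 Ω (source resistance + R1).
V_th is the unloaded tap voltage: V_DC · R2/(R1'+R2) = 4.06 × 0.8200 = 3.329 mV.
Zeroing V_DC shorts the top of R1' to ground, so R_th = R1' ‖ R2 = 5.615 Ω.

V_th ≈ 3.33 mV, R_th ≈ 5.61 Ω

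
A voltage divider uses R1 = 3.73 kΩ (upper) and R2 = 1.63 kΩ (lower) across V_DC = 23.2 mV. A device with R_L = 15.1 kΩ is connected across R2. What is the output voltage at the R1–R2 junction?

First combine the lower leg with the load: R2 ‖ R_L = 1.471 kΩ.
Then V_out = V_DC · R2'/(R1 + R2') = 23.2 × 1.471/5.201 = 6.562 mV.

V_out ≈ 6.56 mV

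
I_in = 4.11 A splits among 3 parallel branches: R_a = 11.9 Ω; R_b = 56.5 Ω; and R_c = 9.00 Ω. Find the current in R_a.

Total conductance ΣG = 1/11.9 + 1/56.5 + 1/9.00 = 0.2128 (units of 1/Ω).
R_a takes the fraction G_k/ΣG = 0.08403/0.2128 = 0.3948, so I = 4.11 × 0.3948 = 1.623 A.

I ≈ 1.62 A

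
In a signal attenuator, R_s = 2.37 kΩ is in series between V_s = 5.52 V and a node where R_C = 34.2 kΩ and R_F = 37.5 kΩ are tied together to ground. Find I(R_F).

I ≈ 0.130 mA

Equivalent of the parallel group: R_p = 17.89 kΩ.
Node voltage V_A = V_s · R_p/(R_s + R_p) = 5.52 × 0.8830 = 4.874 V.
Branch current I = V_A/R_F = 4.874/37.5 = 0.1300 mA.
(Check via current divider: I_total = 0.2725 mA; share G_k/ΣG = 0.4770 → same result.)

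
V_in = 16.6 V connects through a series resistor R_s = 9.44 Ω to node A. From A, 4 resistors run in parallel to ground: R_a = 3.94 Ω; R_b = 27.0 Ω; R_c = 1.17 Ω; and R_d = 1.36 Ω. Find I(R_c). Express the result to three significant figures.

I ≈ 0.756 A

Combine the parallel branches: R_p = (1/3.94 + 1/27.0 + 1/1.17 + 1/1.36)⁻¹ = 0.5317 Ω.
V_A = 16.6 × 0.5317/9.972 = 0.8851 V.
Branch current I = V_A/R_c = 0.8851/1.17 = 0.7565 A.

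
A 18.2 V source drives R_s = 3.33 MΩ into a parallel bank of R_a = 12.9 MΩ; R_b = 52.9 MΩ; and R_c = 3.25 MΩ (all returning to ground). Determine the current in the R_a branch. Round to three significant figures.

Combine the parallel branches: R_p = (1/12.9 + 1/52.9 + 1/3.25)⁻¹ = 2.475 MΩ.
V_A = 18.2 × 2.475/5.805 = 7.759 V.
Branch current I = V_A/R_a = 7.759/12.9 = 0.6015 µA.

I ≈ 0.601 µA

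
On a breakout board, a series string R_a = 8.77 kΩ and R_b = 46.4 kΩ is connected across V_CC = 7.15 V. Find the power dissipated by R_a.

ΣR = 55.17 kΩ → I = 7.15/55.17 = 0.1296 mA.
P(R_a) = I²·R_a = (0.1296)² × 8.77 = 0.1473 mW.

P ≈ 0.147 mW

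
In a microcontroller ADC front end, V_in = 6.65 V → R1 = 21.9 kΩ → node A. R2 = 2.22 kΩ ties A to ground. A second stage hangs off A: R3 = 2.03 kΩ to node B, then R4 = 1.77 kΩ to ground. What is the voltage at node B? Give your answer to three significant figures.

V_B ≈ 0.186 V

Looking into the second stage from A: R3 + R4 = 3.800 kΩ appears in parallel with R2.
R2 ‖ (R3+R4) = 1.401 kΩ.
V_A = 6.65 × 1.401/(21.9 + 1.401) = 0.3999 V.
Stage 2 is unloaded, so V_B = V_A · R4/(R3+R4) = 0.3999 × 1.77/3.800 = 0.1863 V.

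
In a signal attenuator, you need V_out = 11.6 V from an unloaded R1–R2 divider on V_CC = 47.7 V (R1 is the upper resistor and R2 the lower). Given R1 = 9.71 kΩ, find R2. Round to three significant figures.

V_out/V_CC = R2/(R1+R2) = 0.2432.
R2 = R1 · 0.2432/(1 − 0.2432) = 3.120 kΩ.

R2 ≈ 3.12 kΩ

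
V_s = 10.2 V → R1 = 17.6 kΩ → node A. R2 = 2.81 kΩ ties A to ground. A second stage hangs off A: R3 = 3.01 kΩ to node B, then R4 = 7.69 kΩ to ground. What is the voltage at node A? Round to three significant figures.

V_A ≈ 1.15 V

Node A sees R2 in parallel with the series input of stage 2, R3 + R4 = 10.70 kΩ.
Effective lower resistance at A: R2 ‖ 10.70 = 2.226 kΩ.
V_A = 10.2 × 2.226/(17.6 + 2.226) = 1.145 V.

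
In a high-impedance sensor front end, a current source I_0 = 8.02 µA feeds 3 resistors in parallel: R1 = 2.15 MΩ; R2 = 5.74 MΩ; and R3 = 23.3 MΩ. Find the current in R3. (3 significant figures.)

ΣG = 1/2.15 + 1/5.74 + 1/23.3 = 0.6823.
Current divider: I(R3) = I_0 · G_k/ΣG = 8.02 × (0.04292/0.6823) = 8.02 × 0.06291 = 0.5045 µA.

I ≈ 0.505 µA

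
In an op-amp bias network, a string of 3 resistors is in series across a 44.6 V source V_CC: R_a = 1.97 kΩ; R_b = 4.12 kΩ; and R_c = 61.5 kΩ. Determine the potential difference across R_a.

V ≈ 1.30 V

Total series resistance ΣR = 1.97 + 4.12 + 61.5 = 67.59 kΩ.
Voltage divider: V = V_CC · (1.970 / 67.59) = 44.6 × 0.02915 = 1.300 V.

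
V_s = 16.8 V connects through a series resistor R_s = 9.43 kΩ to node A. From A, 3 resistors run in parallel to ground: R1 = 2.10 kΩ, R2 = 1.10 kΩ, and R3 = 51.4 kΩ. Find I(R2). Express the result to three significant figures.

Equivalent of the parallel group: R_p = 0.7119 kΩ.
V_A by voltage divider: V_A = 16.8 × 0.7119/(9.43 + 0.7119) = 1.179 V.
I(R2) = V_A / R2 = 1.179/1.10 = 1.072 mA.

I ≈ 1.07 mA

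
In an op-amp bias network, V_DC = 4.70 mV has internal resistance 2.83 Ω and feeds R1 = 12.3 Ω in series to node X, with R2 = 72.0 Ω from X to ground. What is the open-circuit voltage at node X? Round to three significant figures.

R1' = 2.83 + 12.3 = 15.13 Ω (source resistance + R1).
Open-circuit (no load on X): V_th = V_DC · R2/(R1' + R2) = 4.70 × 72.0/(15.13 + 72.0) = 3.884 mV.

V_th ≈ 3.88 mV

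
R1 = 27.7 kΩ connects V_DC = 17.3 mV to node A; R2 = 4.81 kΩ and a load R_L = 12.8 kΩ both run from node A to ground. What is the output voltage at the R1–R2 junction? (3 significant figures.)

V_out ≈ 1.94 mV

First combine the lower leg with the load: R2 ‖ R_L = 3.496 kΩ.
Voltage divider with the loaded lower leg: V_out = 17.3 × 3.496/(27.7 + 3.496) = 17.3 × 0.1121 = 1.939 mV.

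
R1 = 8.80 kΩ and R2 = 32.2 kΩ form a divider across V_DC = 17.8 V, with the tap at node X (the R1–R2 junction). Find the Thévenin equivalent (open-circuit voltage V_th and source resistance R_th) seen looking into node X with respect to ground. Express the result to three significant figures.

V_th ≈ 14.0 V, R_th ≈ 6.91 kΩ

V_th is the unloaded tap voltage: V_DC · R2/(R1+R2) = 17.8 × 0.7854 = 13.98 V.
Zeroing V_DC shorts the top of R1 to ground, so R_th = R1 ‖ R2 = 6.911 kΩ.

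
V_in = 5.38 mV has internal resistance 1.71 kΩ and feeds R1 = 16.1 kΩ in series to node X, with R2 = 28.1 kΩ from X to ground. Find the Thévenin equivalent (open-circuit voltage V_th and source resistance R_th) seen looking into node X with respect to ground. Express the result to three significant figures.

V_th ≈ 3.29 mV, R_th ≈ 10.9 kΩ

R1' = 1.71 + 16.1 = 17.81 kΩ (source resistance + R1).
Open-circuit (no load on X): V_th = V_in · R2/(R1' + R2) = 5.38 × 28.1/(17.81 + 28.1) = 3.293 mV.
Looking into X with the source shorted: R_th = R1'·R2/(R1'+R2) = 17.81 × 28.1/45.91 = 10.90 kΩ.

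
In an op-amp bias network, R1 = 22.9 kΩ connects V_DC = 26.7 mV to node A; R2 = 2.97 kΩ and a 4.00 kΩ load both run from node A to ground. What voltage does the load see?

The load sits in parallel with R2, giving an effective lower resistance R2' = R2·R_L/(R2+R_L) = 1.704 kΩ.
Voltage divider with the loaded lower leg: V_out = 26.7 × 1.704/(22.9 + 1.704) = 26.7 × 0.06927 = 1.850 mV.

V_out ≈ 1.85 mV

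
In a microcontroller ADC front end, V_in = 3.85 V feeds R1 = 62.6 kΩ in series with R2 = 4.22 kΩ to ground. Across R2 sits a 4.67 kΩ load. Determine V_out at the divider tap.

First combine the lower leg with the load: R2 ‖ R_L = 2.217 kΩ.
Then V_out = V_in · R2'/(R1 + R2') = 3.85 × 2.217/64.82 = 0.1317 V.
(Unloaded it would be 0.243 V; the load pulls it down.)

V_out ≈ 0.132 V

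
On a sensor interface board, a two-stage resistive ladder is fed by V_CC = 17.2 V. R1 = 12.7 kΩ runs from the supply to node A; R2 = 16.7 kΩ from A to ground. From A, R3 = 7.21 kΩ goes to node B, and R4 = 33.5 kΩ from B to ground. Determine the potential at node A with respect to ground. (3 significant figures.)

Looking into the second stage from A: R3 + R4 = 40.71 kΩ appears in parallel with R2.
Effective lower resistance at A: R2 ‖ 40.71 = 11.84 kΩ.
First divider: V_A = V_CC · 11.84/(12.7 + 11.84) = 8.299 V.

V_A ≈ 8.30 V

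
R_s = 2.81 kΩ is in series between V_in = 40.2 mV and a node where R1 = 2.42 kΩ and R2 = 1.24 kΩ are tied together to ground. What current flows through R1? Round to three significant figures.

Parallel bank: R_p = 1/(1/2.42 + 1/1.24) = 0.8199 kΩ.
V_A = 40.2 × 0.8199/3.630 = 9.080 mV.
I(R1) = V_A / R1 = 9.080/2.42 = 3.752 µA.
(Equivalently: I_total = 11.07 µA, then current-divider fraction G_k/ΣG = 0.3388.)

I ≈ 3.75 µA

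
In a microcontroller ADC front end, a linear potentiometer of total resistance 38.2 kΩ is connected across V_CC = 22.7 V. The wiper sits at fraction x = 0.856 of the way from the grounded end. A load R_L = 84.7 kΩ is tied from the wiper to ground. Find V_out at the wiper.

V_out ≈ 18.4 V

Lower segment x·R_p = 32.70 kΩ; upper segment (1−x)·R_p = 5.501 kΩ.
Lower segment in parallel with the load: 32.70 ‖ 84.7 = 23.59 kΩ.
V_out = 22.7 × 23.59/(5.501 + 23.59) = 18.41 V.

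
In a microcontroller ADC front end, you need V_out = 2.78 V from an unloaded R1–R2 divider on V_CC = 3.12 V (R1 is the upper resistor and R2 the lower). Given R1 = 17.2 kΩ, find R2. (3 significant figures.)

V_out/V_CC = R2/(R1+R2) = 0.8910.
So R2 = R1 · V_out/(V_CC − V_out) = 17.2 × 2.78/(3.12 − 2.78) = 17.2 × 8.176 = 140.6 kΩ.

R2 ≈ 141 kΩ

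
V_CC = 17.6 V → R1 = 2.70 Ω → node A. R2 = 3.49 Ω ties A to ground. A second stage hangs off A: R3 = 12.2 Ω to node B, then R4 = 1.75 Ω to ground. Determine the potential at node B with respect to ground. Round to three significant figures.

V_B ≈ 1.12 V

Looking into the second stage from A: R3 + R4 = 13.95 Ω appears in parallel with R2.
R2 ‖ (R3+R4) = 2.792 Ω.
First divider: V_A = V_CC · 2.792/(2.70 + 2.792) = 8.947 V.
Stage 2 is unloaded, so V_B = V_A · R4/(R3+R4) = 8.947 × 1.75/13.95 = 1.122 V.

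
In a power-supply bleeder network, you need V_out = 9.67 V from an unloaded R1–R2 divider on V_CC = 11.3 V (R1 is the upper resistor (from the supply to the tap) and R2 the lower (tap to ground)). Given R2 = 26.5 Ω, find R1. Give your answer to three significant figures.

V_out/V_CC = R2/(R1+R2) = 0.8558.
Rearranging, R1 = R2·(1−k)/k = 26.5 × 0.1686 = 4.467 Ω.

R1 ≈ 4.47 Ω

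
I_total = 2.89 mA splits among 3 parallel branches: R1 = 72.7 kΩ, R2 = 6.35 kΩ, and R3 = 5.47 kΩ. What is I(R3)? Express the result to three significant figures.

I ≈ 1.49 mA

ΣG = 1/72.7 + 1/6.35 + 1/5.47 = 0.3541.
Current divider: I(R3) = I_total · G_k/ΣG = 2.89 × (0.1828/0.3541) = 2.89 × 0.5164 = 1.492 mA.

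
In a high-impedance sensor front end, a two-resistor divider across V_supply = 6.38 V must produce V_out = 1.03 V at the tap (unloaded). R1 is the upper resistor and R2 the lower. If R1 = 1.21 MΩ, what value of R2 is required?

V_out/V_supply = R2/(R1+R2) = 0.1614.
Rearranging, R2 = R1·k/(1−k) = 1.21 × 0.1925 = 0.2330 MΩ.

R2 ≈ 0.233 MΩ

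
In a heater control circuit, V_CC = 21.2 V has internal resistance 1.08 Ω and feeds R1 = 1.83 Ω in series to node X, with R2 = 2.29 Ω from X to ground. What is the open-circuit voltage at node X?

R1' = 1.08 + 1.83 = 2.910 Ω (source resistance + R1).
V_th is the unloaded tap voltage: V_CC · R2/(R1'+R2) = 21.2 × 0.4404 = 9.336 V.

V_th ≈ 9.34 V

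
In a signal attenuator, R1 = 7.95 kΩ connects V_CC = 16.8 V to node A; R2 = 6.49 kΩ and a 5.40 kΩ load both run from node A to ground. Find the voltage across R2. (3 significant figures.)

The load sits in parallel with R2, giving an effective lower resistance R2' = R2·R_L/(R2+R_L) = 2.948 kΩ.
Voltage divider with the loaded lower leg: V_out = 16.8 × 2.948/(7.95 + 2.948) = 16.8 × 0.2705 = 4.544 V.
(Unloaded it would be 7.55 V; the load pulls it down.)

V_out ≈ 4.54 V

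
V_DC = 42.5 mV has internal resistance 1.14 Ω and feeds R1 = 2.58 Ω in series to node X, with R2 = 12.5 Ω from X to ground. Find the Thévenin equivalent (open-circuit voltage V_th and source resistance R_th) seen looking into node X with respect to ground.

R1' = 1.14 + 2.58 = 3.720 Ω (source resistance + R1).
V_th is the unloaded tap voltage: V_DC · R2/(R1'+R2) = 42.5 × 0.7707 = 32.75 mV.
Zeroing V_DC shorts the top of R1' to ground, so R_th = R1' ‖ R2 = 2.867 Ω.

V_th ≈ 32.8 mV, R_th ≈ 2.87 Ω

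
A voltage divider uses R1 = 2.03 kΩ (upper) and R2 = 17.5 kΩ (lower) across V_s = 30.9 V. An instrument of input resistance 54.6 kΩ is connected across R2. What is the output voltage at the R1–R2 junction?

R2 ‖ R_L = (17.5 × 54.6)/(17.5 + 54.6) = 13.25 kΩ.
Then V_out = V_s · R2'/(R1 + R2') = 30.9 × 13.25/15.28 = 26.80 V.

V_out ≈ 26.8 V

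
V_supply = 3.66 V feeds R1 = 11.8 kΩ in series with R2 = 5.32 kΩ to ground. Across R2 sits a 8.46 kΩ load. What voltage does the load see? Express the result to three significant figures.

V_out ≈ 0.793 V

First combine the lower leg with the load: R2 ‖ R_L = 3.266 kΩ.
Voltage divider with the loaded lower leg: V_out = 3.66 × 3.266/(11.8 + 3.266) = 3.66 × 0.2168 = 0.7934 V.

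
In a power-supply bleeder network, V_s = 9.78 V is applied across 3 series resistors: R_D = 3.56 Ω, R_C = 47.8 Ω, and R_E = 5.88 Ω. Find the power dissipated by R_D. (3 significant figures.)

Series current I = V_s/ΣR = 9.78/57.24 = 0.1709 A.
P(R_D) = I²·R_D = (0.1709)² × 3.56 = 0.1039 W.

P ≈ 0.104 W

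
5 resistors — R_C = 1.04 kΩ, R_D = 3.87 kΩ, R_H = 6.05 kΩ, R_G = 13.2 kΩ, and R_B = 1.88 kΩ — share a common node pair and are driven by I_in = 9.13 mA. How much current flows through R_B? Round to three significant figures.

ΣG = 1/1.04 + 1/3.87 + 1/6.05 + 1/13.2 + 1/1.88 = 1.993.
Current divider: I(R_B) = I_in · G_k/ΣG = 9.13 × (0.5319/1.993) = 9.13 × 0.2669 = 2.437 mA.

I ≈ 2.44 mA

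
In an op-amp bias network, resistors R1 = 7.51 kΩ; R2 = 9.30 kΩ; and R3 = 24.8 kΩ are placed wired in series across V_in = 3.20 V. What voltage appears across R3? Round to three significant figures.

V ≈ 1.91 V

Total series resistance ΣR = 7.51 + 9.30 + 24.8 = 41.61 kΩ.
By the voltage-divider rule, V = 3.20 × 24.80/41.61 = 1.907 V.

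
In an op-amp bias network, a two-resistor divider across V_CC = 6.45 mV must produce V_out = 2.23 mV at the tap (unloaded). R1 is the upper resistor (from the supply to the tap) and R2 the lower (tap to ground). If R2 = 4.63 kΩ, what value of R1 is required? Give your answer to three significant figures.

R1 ≈ 8.76 kΩ

V_out/V_CC = R2/(R1+R2) = 0.3457.
Rearranging, R1 = R2·(1−k)/k = 4.63 × 1.892 = 8.762 kΩ.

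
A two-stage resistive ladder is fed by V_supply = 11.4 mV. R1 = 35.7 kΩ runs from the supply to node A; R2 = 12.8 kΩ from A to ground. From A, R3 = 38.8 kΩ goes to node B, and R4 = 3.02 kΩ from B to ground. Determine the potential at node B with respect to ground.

V_B ≈ 0.177 mV

The second stage (R3 + R4 = 41.82 kΩ) loads node A in parallel with R2.
Effective lower resistance at A: R2 ‖ 41.82 = 9.800 kΩ.
So V_A = 11.4 × 0.2154 = 2.455 mV.
V_B = V_A × 0.07221 = 0.1773 mV.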